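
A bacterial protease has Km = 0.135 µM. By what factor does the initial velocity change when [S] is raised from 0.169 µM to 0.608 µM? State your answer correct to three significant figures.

The fractional saturations are [S]/(Km+[S]) = 0.169/0.3040 = 0.5559 and 0.608/0.7430 = 0.8183.
v₂/v₁ is just their ratio: 0.8183/0.5559 = 1.47.

1.47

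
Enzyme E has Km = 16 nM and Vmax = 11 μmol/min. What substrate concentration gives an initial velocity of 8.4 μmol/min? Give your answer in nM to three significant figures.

The required fractional saturation is v/Vmax = 8.4/11 = 0.7636.
Then [S]/(Km+[S]) = 0.7636 ⇒ [S] = 16 × 0.7636/(1 − 0.7636) = 51.7 nM.

51.7 nM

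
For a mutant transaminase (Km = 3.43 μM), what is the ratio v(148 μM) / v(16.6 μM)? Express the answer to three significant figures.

1.18

The fractional saturations are [S]/(Km+[S]) = 16.6/20.03 = 0.8288 and 148/151.4 = 0.9773.
v₂/v₁ is just their ratio: 0.9773/0.8288 = 1.18.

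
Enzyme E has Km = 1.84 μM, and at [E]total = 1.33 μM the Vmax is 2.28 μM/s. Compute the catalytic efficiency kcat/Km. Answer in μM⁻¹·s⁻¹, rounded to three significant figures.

0.932 μM⁻¹·s⁻¹

kcat = Vmax/[E]total = 2.28/1.33 = 1.71 s⁻¹.
kcat/Km = 1.71/1.84 = 0.932 μM⁻¹·s⁻¹.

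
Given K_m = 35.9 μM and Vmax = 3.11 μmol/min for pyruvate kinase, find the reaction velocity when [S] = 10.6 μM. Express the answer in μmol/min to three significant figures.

0.709 μmol/min

v = Vmax·[S]/(Km + [S]) = 3.11 × 10.6 / (35.9 + 10.6)
  = 32.97 / 46.50 = 0.709 μmol/min.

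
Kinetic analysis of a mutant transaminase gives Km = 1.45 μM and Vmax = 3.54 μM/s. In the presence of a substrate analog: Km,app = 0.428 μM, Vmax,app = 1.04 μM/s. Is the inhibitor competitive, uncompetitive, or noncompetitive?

Both Km and Vmax decrease by the same factor (~3.39-fold) — characteristic of uncompetitive inhibition.

uncompetitive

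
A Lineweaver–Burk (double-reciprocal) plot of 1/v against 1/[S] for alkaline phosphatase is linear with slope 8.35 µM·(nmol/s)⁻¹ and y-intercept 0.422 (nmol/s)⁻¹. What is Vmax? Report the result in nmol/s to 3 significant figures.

2.37 nmol/s

The y-intercept of a Lineweaver–Burk plot equals 1/Vmax, so Vmax = 1/0.422 = 2.37 nmol/s.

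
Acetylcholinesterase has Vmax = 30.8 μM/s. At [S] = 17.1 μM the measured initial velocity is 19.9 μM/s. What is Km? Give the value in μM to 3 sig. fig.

v/Vmax = 19.9/30.8 = 0.6461 = [S]/(Km+[S]).
So Km + [S] = [S]/0.6461 = 26.47 μM, giving Km = 26.47 − 17.1 = 9.37 μM.

9.37 μM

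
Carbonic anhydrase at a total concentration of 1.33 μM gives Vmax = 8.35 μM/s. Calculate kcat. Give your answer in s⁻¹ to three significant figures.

kcat = Vmax/[E]total = 8.35 μM/s / 1.33 μM = 6.28 s⁻¹.

6.28 s⁻¹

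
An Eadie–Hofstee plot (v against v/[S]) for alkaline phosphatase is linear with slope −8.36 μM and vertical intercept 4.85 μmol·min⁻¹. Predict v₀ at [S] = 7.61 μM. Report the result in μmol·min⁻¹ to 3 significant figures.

2.31 μmol·min⁻¹

In the Eadie–Hofstee form v = Vmax − Km·(v/[S]), the slope is −Km and the intercept is Vmax, so Km = 8.36 μM and Vmax = 4.85 μmol·min⁻¹.
v = 4.85 × 7.61/(8.36 + 7.61) = 2.31 μmol·min⁻¹.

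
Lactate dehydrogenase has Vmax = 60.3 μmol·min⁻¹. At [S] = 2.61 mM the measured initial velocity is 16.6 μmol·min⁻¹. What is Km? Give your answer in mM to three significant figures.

From v = Vmax[S]/(Km+[S]), Km = [S](Vmax − v)/v.
Km = 2.61 × (60.3 − 16.6) / 16.6 = 114.1/16.6 = 6.87 mM.

6.87 mM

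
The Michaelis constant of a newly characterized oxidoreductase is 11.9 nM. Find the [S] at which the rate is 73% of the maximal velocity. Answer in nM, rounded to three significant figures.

32.2 nM

v/Vmax = [S]/(Km+[S]) = 0.73, so [S] = Km·0.73/(1 − 0.73) = 11.9 × 2.704.
[S] = 32.2 nM.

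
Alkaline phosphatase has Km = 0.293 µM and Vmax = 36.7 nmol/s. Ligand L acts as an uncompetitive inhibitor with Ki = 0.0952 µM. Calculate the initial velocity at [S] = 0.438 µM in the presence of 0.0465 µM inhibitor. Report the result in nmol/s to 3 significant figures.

17.0 nmol/s

α = 1 + [I]/Ki = 1 + 0.0465/0.0952 = 1.488.
For an uncompetitive inhibitor, both parameters are divided by α, giving Vmax/α and Km/α: Km,app = 0.197 µM, Vmax,app = 24.7 nmol/s.
v = Vmax,app·[S]/(Km,app + [S]) = 24.7 × 0.438/(0.197 + 0.438) = 17.0 nmol/s.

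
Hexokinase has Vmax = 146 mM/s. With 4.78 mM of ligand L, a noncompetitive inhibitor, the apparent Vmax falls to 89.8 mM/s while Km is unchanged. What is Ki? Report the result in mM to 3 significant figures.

7.64 mM

Noncompetitive: Vmax,app = Vmax/α with α = 1 + [I]/Ki.
α = Vmax/Vmax,app = 146/89.8 = 1.626.
Ki = [I]/(α − 1) = 4.78/0.6258 = 7.64 mM.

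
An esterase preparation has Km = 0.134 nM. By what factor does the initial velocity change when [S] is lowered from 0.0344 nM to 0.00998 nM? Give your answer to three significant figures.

The fractional saturations are [S]/(Km+[S]) = 0.0344/0.1684 = 0.2043 and 0.00998/0.1440 = 0.06932.
v₂/v₁ is just their ratio: 0.06932/0.2043 = 0.339.

0.339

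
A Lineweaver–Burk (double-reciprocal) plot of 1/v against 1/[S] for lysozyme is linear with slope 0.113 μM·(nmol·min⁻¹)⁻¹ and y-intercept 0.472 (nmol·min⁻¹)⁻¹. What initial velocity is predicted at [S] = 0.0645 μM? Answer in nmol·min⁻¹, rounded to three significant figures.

The y-intercept is 1/Vmax, so Vmax = 1/0.472 = 2.12 nmol·min⁻¹.
The slope is Km/Vmax, so Km = 0.113 × 2.12 = 0.239 μM.
Then v = 2.12 × 0.0645/(0.239 + 0.0645) = 0.450 nmol·min⁻¹.

0.450 nmol·min⁻¹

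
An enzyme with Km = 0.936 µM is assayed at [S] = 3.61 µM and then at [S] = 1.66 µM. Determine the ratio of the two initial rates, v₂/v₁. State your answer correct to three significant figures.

0.805

The fractional saturations are [S]/(Km+[S]) = 3.61/4.546 = 0.7941 and 1.66/2.596 = 0.6394.
v₂/v₁ is just their ratio: 0.6394/0.7941 = 0.805.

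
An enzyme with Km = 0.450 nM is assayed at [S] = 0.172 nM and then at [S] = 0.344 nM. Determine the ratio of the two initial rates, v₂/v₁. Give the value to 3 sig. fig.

1.57

Since Vmax cancels, v₂/v₁ = [S]₂(Km+[S]₁) / [S]₁(Km+[S]₂).
= 0.344×(0.450+0.172) / (0.172×(0.450+0.344)) = 0.2140/0.1366 = 1.57.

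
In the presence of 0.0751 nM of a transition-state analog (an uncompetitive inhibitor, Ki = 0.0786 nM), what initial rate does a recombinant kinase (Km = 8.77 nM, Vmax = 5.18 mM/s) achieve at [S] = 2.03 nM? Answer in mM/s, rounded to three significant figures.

α = 1 + [I]/Ki = 1 + 0.0751/0.0786 = 1.955.
For an uncompetitive inhibitor, both parameters are divided by α, giving Vmax/α and Km/α: Km,app = 4.48 nM, Vmax,app = 2.65 mM/s.
v = Vmax,app·[S]/(Km,app + [S]) = 2.65 × 2.03/(4.48 + 2.03) = 0.825 mM/s.

0.825 mM/s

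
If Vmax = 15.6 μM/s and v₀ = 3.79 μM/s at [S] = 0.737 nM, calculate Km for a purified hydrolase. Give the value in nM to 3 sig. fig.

2.30 nM

v/Vmax = 3.79/15.6 = 0.2429 = [S]/(Km+[S]).
So Km + [S] = [S]/0.2429 = 3.034 nM, giving Km = 3.034 − 0.737 = 2.30 nM.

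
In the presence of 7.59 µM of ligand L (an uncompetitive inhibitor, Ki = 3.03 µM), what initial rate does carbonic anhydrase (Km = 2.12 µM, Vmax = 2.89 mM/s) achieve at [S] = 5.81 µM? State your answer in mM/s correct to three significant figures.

0.747 mM/s

α = 1 + [I]/Ki = 1 + 7.59/3.03 = 3.505.
For an uncompetitive inhibitor, both parameters are divided by α, giving Vmax/α and Km/α: Km,app = 0.605 µM, Vmax,app = 0.825 mM/s.
v = Vmax,app·[S]/(Km,app + [S]) = 0.825 × 5.81/(0.605 + 5.81) = 0.747 mM/s.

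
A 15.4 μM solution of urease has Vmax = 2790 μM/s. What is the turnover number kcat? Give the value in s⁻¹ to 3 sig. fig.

181 s⁻¹

kcat = Vmax/[E]total = 2790 μM/s / 15.4 μM = 181 s⁻¹.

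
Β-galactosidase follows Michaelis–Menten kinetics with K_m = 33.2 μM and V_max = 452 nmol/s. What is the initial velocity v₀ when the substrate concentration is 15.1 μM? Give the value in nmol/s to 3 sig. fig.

v = Vmax·[S]/(Km + [S]) = 452 × 15.1 / (33.2 + 15.1)
  = 6825 / 48.30 = 141 nmol/s.

141 nmol/s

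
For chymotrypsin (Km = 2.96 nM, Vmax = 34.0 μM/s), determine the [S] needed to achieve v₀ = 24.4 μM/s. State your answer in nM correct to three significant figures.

7.52 nM

The required fractional saturation is v/Vmax = 24.4/34.0 = 0.7176.
Then [S]/(Km+[S]) = 0.7176 ⇒ [S] = 2.96 × 0.7176/(1 − 0.7176) = 7.52 nM.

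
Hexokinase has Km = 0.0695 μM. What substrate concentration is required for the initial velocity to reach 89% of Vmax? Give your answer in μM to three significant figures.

v/Vmax = [S]/(Km+[S]) = 0.89, so [S] = Km·0.89/(1 − 0.89) = 0.0695 × 8.091.
[S] = 0.562 μM.

0.562 μM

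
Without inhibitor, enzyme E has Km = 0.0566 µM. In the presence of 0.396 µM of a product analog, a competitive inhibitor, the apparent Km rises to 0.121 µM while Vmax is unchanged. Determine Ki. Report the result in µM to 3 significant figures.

0.348 µM

Competitive: Km,app = α·Km with α = 1 + [I]/Ki.
α = Km,app/Km = 0.121/0.0566 = 2.138.
Ki = [I]/(α − 1) = 0.396/1.138 = 0.348 µM.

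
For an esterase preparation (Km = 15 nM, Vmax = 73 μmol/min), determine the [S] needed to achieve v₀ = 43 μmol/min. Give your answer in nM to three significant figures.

Rearranging v = Vmax[S]/(Km+[S]) gives [S] = Km·v/(Vmax − v).
[S] = 15 × 43 / (73 − 43) = 645.0/30.00 = 21.5 nM.

21.5 nM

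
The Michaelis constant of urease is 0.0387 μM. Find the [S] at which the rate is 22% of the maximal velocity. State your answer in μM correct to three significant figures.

0.0109 μM

v/Vmax = [S]/(Km+[S]) = 0.22, so [S] = Km·0.22/(1 − 0.22) = 0.0387 × 0.2821.
[S] = 0.0109 μM.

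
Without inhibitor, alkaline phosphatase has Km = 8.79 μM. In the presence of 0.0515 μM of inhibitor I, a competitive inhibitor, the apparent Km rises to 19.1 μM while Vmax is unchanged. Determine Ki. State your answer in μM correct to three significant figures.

Competitive: Km,app = α·Km with α = 1 + [I]/Ki.
α = Km,app/Km = 19.1/8.79 = 2.173.
Since α = 1 + [I]/Ki, [I]/Ki = 2.173 − 1 = 1.173 and Ki = 0.0515/1.173 = 0.0439 μM.

0.0439 μM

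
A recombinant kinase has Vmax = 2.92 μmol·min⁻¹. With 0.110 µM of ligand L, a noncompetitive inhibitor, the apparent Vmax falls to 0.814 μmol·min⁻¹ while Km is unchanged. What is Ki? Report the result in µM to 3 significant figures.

Noncompetitive: Vmax,app = Vmax/α with α = 1 + [I]/Ki.
α = Vmax/Vmax,app = 2.92/0.814 = 3.587.
Ki = [I]/(α − 1) = 0.110/2.587 = 0.0425 µM.

0.0425 µM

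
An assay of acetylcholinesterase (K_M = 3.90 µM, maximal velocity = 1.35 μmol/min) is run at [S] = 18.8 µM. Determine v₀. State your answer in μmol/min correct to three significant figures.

[S]/(Km+[S]) = 18.8/22.70 = 0.8282, the fractional saturation.
v = 0.8282 × Vmax = 0.8282 × 1.35 = 1.12 μmol/min.

1.12 μmol/min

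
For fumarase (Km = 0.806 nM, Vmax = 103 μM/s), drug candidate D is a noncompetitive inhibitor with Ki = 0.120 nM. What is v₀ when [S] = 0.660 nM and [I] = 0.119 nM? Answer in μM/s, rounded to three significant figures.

With α = 1 + [I]/Ki = 1 + 0.119/0.120 = 1.992, the noncompetitive rate law is v = (Vmax/α)·[S] / (Km + [S]).
v = (103/1.992)×0.660 / (0.806 + 0.660) = 34.13/1.466 = 23.3 μM/s.

23.3 μM/s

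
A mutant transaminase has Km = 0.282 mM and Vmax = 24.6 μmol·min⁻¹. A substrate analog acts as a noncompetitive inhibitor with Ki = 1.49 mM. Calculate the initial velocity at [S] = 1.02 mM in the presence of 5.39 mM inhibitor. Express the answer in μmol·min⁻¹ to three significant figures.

With α = 1 + [I]/Ki = 1 + 5.39/1.49 = 4.617, the noncompetitive rate law is v = (Vmax/α)·[S] / (Km + [S]).
v = (24.6/4.617)×1.02 / (0.282 + 1.02) = 5.434/1.302 = 4.17 μmol·min⁻¹.

4.17 μmol·min⁻¹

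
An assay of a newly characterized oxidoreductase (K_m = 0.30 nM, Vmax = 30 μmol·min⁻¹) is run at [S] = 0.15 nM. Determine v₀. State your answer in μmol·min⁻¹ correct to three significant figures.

10.0 μmol·min⁻¹

v = Vmax·[S]/(Km + [S]) = 30 × 0.15 / (0.30 + 0.15)
  = 4.500 / 0.4500 = 10.0 μmol·min⁻¹.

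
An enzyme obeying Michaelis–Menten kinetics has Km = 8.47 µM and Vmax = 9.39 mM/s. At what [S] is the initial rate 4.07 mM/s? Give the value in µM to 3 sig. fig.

6.48 µM

Rearranging v = Vmax[S]/(Km+[S]) gives [S] = Km·v/(Vmax − v).
[S] = 8.47 × 4.07 / (9.39 − 4.07) = 34.47/5.320 = 6.48 µM.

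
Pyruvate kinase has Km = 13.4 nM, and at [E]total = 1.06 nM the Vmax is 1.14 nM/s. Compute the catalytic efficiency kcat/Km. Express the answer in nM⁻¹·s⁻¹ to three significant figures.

kcat = Vmax/[E]total = 1.14/1.06 = 1.08 s⁻¹.
kcat/Km = 1.08/13.4 = 0.0803 nM⁻¹·s⁻¹.

0.0803 nM⁻¹·s⁻¹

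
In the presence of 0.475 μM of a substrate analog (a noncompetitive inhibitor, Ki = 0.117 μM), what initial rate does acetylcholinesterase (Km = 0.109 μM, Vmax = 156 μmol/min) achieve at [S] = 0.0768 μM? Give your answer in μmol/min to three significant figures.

12.7 μmol/min

α = 1 + [I]/Ki = 1 + 0.475/0.117 = 5.060.
For a noncompetitive inhibitor, Vmax is reduced to Vmax/α while Km is unchanged: Km,app = 0.109 μM, Vmax,app = 30.8 μmol/min.
v = Vmax,app·[S]/(Km,app + [S]) = 30.8 × 0.0768/(0.109 + 0.0768) = 12.7 μmol/min.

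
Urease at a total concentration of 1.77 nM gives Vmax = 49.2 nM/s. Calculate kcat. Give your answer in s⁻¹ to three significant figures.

kcat = Vmax/[E]total = 49.2 nM/s / 1.77 nM = 27.8 s⁻¹.

27.8 s⁻¹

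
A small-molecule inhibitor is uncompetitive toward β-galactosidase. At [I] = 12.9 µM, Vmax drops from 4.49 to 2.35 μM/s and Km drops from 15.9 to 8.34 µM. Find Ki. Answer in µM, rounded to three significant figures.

Uncompetitive: Vmax,app = Vmax/α (and Km,app = Km/α) with α = 1 + [I]/Ki.
α = Vmax/Vmax,app = 4.49/2.35 = 1.911.
Ki = [I]/(α − 1) = 12.9/0.9106 = 14.2 µM.

14.2 µM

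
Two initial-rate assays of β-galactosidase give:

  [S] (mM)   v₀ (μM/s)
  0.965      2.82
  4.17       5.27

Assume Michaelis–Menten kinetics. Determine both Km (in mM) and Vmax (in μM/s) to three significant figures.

From v = Vmax[S]/(Km+[S]), each point gives Vmax = v(Km+[S])/[S].
Equating: 2.82(Km+0.965)/0.965 = 5.27(Km+4.17)/4.17.
2.922·Km + 2.82 = 1.264·Km + 5.27, so (2.922 − 1.264)·Km = 5.27 − 2.82.
Km = 2.450/1.658 = 1.48 mM; then Vmax = 2.82(1.48+0.965)/0.965 = 7.14 μM/s.

Km = 1.48 mM; Vmax = 7.14 μM/s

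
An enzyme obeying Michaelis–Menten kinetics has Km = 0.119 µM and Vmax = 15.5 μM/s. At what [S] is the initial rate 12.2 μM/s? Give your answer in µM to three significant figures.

0.440 µM

The required fractional saturation is v/Vmax = 12.2/15.5 = 0.7871.
Then [S]/(Km+[S]) = 0.7871 ⇒ [S] = 0.119 × 0.7871/(1 − 0.7871) = 0.440 µM.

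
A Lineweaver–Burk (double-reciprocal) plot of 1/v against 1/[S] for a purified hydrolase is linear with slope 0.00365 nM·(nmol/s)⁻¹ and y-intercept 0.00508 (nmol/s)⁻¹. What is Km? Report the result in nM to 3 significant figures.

0.719 nM

y-intercept = 1/Vmax ⇒ Vmax = 197 nmol/s; slope = Km/Vmax ⇒ Km = slope × Vmax.
Km = 0.00365 × 197 = 0.719 nM.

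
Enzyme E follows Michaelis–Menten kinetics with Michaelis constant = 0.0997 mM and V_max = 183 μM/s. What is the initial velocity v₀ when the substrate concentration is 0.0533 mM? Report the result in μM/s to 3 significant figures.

[S]/(Km+[S]) = 0.0533/0.1530 = 0.3484, the fractional saturation.
v = 0.3484 × Vmax = 0.3484 × 183 = 63.8 μM/s.

63.8 μM/s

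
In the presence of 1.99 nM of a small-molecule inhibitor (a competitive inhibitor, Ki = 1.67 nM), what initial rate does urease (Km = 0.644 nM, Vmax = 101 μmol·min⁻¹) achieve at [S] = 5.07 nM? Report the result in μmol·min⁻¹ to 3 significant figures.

79.0 μmol·min⁻¹

With α = 1 + [I]/Ki = 1 + 1.99/1.67 = 2.192, the competitive rate law is v = Vmax[S] / (αKm + [S]).
v = 101×5.07 / (2.192×0.644 + 5.07) = 512.1/6.481 = 79.0 μmol·min⁻¹.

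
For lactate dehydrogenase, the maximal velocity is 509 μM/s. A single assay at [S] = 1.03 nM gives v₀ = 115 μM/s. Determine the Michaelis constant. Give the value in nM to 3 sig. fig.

3.53 nM

From v = Vmax[S]/(Km+[S]), Km = [S](Vmax − v)/v.
Km = 1.03 × (509 − 115) / 115 = 405.8/115 = 3.53 nM.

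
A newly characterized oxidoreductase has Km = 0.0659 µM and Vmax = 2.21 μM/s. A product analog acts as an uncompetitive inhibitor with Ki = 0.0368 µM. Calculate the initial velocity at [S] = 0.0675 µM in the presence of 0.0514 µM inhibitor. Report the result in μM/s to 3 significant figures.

With α = 1 + [I]/Ki = 1 + 0.0514/0.0368 = 2.397, the uncompetitive rate law is v = (Vmax/α)·[S] / (Km/α + [S]).
v = (2.21/2.397)×0.0675 / (0.0659/2.397 + 0.0675) = 0.06224/0.09500 = 0.655 μM/s.

0.655 μM/s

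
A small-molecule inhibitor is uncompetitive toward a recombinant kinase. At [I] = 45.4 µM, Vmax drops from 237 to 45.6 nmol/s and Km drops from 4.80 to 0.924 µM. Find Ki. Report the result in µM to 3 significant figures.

10.8 µM

Uncompetitive: Vmax,app = Vmax/α (and Km,app = Km/α) with α = 1 + [I]/Ki.
α = Vmax/Vmax,app = 237/45.6 = 5.197.
Ki = [I]/(α − 1) = 45.4/4.197 = 10.8 µM.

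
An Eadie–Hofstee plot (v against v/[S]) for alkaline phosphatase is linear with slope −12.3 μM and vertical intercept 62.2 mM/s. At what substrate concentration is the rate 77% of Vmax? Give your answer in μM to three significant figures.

The Eadie–Hofstee slope gives Km = 12.3 μM (slope = −Km).
v/Vmax = [S]/(Km+[S]) = 0.77 ⇒ [S] = Km·0.77/(1−0.77) = 12.3 × 3.348 = 41.2 μM.

41.2 μM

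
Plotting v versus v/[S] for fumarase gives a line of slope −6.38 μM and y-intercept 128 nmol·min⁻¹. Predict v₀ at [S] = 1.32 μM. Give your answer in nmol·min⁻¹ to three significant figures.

21.9 nmol·min⁻¹

In the Eadie–Hofstee form v = Vmax − Km·(v/[S]), the slope is −Km and the intercept is Vmax, so Km = 6.38 μM and Vmax = 128 nmol·min⁻¹.
v = 128 × 1.32/(6.38 + 1.32) = 21.9 nmol·min⁻¹.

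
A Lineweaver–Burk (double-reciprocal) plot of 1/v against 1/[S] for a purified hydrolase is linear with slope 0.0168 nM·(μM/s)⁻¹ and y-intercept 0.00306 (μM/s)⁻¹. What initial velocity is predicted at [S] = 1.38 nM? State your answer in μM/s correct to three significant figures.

The y-intercept is 1/Vmax, so Vmax = 1/0.00306 = 327 μM/s.
The slope is Km/Vmax, so Km = 0.0168 × 327 = 5.49 nM.
Then v = 327 × 1.38/(5.49 + 1.38) = 65.6 μM/s.

65.6 μM/s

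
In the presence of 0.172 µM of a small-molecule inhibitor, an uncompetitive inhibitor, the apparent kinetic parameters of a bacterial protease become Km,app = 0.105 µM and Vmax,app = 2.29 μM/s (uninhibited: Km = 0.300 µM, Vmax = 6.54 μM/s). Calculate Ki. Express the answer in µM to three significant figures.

Uncompetitive: Vmax,app = Vmax/α (and Km,app = Km/α) with α = 1 + [I]/Ki.
α = Vmax/Vmax,app = 6.54/2.29 = 2.856.
Ki = [I]/(α − 1) = 0.172/1.856 = 0.0927 µM.

0.0927 µM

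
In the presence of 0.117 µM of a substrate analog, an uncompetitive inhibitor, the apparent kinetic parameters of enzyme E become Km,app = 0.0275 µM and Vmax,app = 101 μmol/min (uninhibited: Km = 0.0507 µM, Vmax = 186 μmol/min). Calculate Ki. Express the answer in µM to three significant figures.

Uncompetitive: Vmax,app = Vmax/α (and Km,app = Km/α) with α = 1 + [I]/Ki.
α = Vmax/Vmax,app = 186/101 = 1.842.
Since α = 1 + [I]/Ki, [I]/Ki = 1.842 − 1 = 0.8416 and Ki = 0.117/0.8416 = 0.139 µM.

0.139 µM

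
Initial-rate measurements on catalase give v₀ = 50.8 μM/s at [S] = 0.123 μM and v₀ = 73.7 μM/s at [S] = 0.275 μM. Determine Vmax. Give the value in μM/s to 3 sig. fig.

116 μM/s

From v = Vmax[S]/(Km+[S]), each point gives Vmax = v(Km+[S])/[S].
Equating: 50.8(Km+0.123)/0.123 = 73.7(Km+0.275)/0.275.
413.0·Km + 50.8 = 268.0·Km + 73.7, so (413.0 − 268.0)·Km = 73.7 − 50.8.
Km = 22.90/145.0 = 0.158 μM; then Vmax = 50.8(0.158+0.123)/0.123 = 116 μM/s.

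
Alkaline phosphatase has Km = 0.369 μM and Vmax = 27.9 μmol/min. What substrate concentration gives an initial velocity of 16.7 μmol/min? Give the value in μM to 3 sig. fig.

The required fractional saturation is v/Vmax = 16.7/27.9 = 0.5986.
Then [S]/(Km+[S]) = 0.5986 ⇒ [S] = 0.369 × 0.5986/(1 − 0.5986) = 0.550 μM.

0.550 μM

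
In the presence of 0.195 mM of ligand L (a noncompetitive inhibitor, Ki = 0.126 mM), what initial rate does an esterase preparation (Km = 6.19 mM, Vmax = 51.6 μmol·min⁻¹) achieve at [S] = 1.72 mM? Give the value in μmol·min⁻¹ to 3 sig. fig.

4.40 μmol·min⁻¹

With α = 1 + [I]/Ki = 1 + 0.195/0.126 = 2.548, the noncompetitive rate law is v = (Vmax/α)·[S] / (Km + [S]).
v = (51.6/2.548)×1.72 / (6.19 + 1.72) = 34.84/7.910 = 4.40 μmol·min⁻¹.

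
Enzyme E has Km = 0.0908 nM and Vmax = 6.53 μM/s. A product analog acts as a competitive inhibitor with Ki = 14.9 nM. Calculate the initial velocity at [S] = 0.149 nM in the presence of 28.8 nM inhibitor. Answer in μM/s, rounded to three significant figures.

2.34 μM/s

α = 1 + [I]/Ki = 1 + 28.8/14.9 = 2.933.
For a competitive inhibitor, Vmax is unchanged and the apparent Km becomes α·Km: Km,app = 0.266 nM, Vmax,app = 6.53 μM/s.
v = Vmax,app·[S]/(Km,app + [S]) = 6.53 × 0.149/(0.266 + 0.149) = 2.34 μM/s.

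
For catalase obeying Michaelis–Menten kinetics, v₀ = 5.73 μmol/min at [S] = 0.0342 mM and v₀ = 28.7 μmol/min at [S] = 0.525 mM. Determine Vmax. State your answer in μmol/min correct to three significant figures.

From v = Vmax[S]/(Km+[S]), each point gives Vmax = v(Km+[S])/[S].
Equating: 5.73(Km+0.0342)/0.0342 = 28.7(Km+0.525)/0.525.
167.5·Km + 5.73 = 54.67·Km + 28.7, so (167.5 − 54.67)·Km = 28.7 − 5.73.
Km = 22.97/112.9 = 0.203 mM; then Vmax = 5.73(0.203+0.0342)/0.0342 = 39.8 μmol/min.

39.8 μmol/min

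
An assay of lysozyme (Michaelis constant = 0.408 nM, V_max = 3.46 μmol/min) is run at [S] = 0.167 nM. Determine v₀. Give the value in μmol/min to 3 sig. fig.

1.00 μmol/min

[S]/(Km+[S]) = 0.167/0.5750 = 0.2904, the fractional saturation.
v = 0.2904 × Vmax = 0.2904 × 3.46 = 1.00 μmol/min.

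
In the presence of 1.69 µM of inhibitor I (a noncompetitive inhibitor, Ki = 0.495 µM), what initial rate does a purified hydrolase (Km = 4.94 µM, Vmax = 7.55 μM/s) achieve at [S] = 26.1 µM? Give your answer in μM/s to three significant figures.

With α = 1 + [I]/Ki = 1 + 1.69/0.495 = 4.414, the noncompetitive rate law is v = (Vmax/α)·[S] / (Km + [S]).
v = (7.55/4.414)×26.1 / (4.94 + 26.1) = 44.64/31.04 = 1.44 μM/s.

1.44 μM/s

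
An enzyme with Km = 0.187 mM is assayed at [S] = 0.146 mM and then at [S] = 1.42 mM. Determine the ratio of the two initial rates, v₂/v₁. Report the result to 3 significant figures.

2.02

Since Vmax cancels, v₂/v₁ = [S]₂(Km+[S]₁) / [S]₁(Km+[S]₂).
= 1.42×(0.187+0.146) / (0.146×(0.187+1.42)) = 0.4729/0.2346 = 2.02.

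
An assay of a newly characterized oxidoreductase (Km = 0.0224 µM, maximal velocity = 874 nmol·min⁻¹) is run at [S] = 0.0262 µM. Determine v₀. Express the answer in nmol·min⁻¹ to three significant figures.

471 nmol·min⁻¹

v = Vmax·[S]/(Km + [S]) = 874 × 0.0262 / (0.0224 + 0.0262)
  = 22.90 / 0.04860 = 471 nmol·min⁻¹.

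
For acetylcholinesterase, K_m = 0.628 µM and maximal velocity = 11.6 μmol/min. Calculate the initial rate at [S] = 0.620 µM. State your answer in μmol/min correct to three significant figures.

5.76 μmol/min

[S]/(Km+[S]) = 0.620/1.248 = 0.4968, the fractional saturation.
v = 0.4968 × Vmax = 0.4968 × 11.6 = 5.76 μmol/min.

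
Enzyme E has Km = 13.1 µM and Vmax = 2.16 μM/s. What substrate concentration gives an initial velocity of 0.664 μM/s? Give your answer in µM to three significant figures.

The required fractional saturation is v/Vmax = 0.664/2.16 = 0.3074.
Then [S]/(Km+[S]) = 0.3074 ⇒ [S] = 13.1 × 0.3074/(1 − 0.3074) = 5.81 µM.

5.81 µM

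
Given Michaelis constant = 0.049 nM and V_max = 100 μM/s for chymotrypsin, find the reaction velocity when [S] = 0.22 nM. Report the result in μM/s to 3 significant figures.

81.8 μM/s

v = Vmax·[S]/(Km + [S]) = 100 × 0.22 / (0.049 + 0.22)
  = 22.00 / 0.2690 = 81.8 μM/s.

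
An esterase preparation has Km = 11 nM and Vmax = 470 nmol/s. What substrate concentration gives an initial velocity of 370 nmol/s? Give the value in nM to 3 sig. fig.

40.7 nM

Rearranging v = Vmax[S]/(Km+[S]) gives [S] = Km·v/(Vmax − v).
[S] = 11 × 370 / (470 − 370) = 4070/100.0 = 40.7 nM.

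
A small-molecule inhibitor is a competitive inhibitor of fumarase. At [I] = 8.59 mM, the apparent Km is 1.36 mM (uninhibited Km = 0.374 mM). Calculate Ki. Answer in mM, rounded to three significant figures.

3.26 mM

Competitive: Km,app = α·Km with α = 1 + [I]/Ki.
α = Km,app/Km = 1.36/0.374 = 3.636.
Ki = [I]/(α − 1) = 8.59/2.636 = 3.26 mM.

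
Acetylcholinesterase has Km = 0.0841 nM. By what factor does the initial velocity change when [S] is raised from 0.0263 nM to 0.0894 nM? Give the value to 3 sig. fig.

2.16

Since Vmax cancels, v₂/v₁ = [S]₂(Km+[S]₁) / [S]₁(Km+[S]₂).
= 0.0894×(0.0841+0.0263) / (0.0263×(0.0841+0.0894)) = 0.009870/0.004563 = 2.16.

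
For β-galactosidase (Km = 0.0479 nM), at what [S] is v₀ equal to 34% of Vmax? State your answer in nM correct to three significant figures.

0.0247 nM

v/Vmax = [S]/(Km+[S]) = 0.34, so [S] = Km·0.34/(1 − 0.34) = 0.0479 × 0.5152.
[S] = 0.0247 nM.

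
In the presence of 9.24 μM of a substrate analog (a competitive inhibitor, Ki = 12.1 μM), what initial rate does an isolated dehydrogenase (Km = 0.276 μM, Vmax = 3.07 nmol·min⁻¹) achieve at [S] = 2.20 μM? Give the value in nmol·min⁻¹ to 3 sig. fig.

2.51 nmol·min⁻¹

With α = 1 + [I]/Ki = 1 + 9.24/12.1 = 1.764, the competitive rate law is v = Vmax[S] / (αKm + [S]).
v = 3.07×2.20 / (1.764×0.276 + 2.20) = 6.754/2.687 = 2.51 nmol·min⁻¹.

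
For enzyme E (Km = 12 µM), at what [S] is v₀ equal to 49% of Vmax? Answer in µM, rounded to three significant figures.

v/Vmax = [S]/(Km+[S]) = 0.49, so [S] = Km·0.49/(1 − 0.49) = 12 × 0.9608.
[S] = 11.5 µM.

11.5 µM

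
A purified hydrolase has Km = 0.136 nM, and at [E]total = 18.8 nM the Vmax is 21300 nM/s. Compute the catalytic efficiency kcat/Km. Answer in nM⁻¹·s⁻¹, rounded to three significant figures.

kcat = Vmax/[E]total = 21300/18.8 = 1130 s⁻¹.
kcat/Km = 1130/0.136 = 8330 nM⁻¹·s⁻¹.

8330 nM⁻¹·s⁻¹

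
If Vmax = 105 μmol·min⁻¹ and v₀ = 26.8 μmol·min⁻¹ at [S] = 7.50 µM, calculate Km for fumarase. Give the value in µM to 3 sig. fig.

21.9 µM

From v = Vmax[S]/(Km+[S]), Km = [S](Vmax − v)/v.
Km = 7.50 × (105 − 26.8) / 26.8 = 586.5/26.8 = 21.9 µM.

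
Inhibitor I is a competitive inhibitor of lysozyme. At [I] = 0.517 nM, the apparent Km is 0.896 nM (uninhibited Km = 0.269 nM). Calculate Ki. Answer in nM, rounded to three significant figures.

0.222 nM

Competitive: Km,app = α·Km with α = 1 + [I]/Ki.
α = Km,app/Km = 0.896/0.269 = 3.331.
Since α = 1 + [I]/Ki, [I]/Ki = 3.331 − 1 = 2.331 and Ki = 0.517/2.331 = 0.222 nM.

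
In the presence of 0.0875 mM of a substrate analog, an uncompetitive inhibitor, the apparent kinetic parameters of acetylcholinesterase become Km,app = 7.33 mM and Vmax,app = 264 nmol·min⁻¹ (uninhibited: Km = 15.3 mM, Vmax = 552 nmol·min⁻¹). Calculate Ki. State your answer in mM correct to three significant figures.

Uncompetitive: Vmax,app = Vmax/α (and Km,app = Km/α) with α = 1 + [I]/Ki.
α = Vmax/Vmax,app = 552/264 = 2.091.
Ki = [I]/(α − 1) = 0.0875/1.091 = 0.0802 mM.

0.0802 mM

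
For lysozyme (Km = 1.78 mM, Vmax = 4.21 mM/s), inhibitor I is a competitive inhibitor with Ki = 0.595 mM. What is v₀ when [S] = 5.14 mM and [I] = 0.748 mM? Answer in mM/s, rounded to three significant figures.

2.36 mM/s

α = 1 + [I]/Ki = 1 + 0.748/0.595 = 2.257.
For a competitive inhibitor, Vmax is unchanged and the apparent Km becomes α·Km: Km,app = 4.02 mM, Vmax,app = 4.21 mM/s.
v = Vmax,app·[S]/(Km,app + [S]) = 4.21 × 5.14/(4.02 + 5.14) = 2.36 mM/s.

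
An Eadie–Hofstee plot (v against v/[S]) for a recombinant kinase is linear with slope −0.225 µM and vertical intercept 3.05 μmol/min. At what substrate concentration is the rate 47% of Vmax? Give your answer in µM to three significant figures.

The Eadie–Hofstee slope gives Km = 0.225 µM (slope = −Km).
v/Vmax = [S]/(Km+[S]) = 0.47 ⇒ [S] = Km·0.47/(1−0.47) = 0.225 × 0.8868 = 0.200 µM.

0.200 µM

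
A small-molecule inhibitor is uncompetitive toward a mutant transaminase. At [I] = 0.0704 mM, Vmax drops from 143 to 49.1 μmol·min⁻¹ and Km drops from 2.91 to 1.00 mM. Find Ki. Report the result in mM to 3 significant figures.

0.0368 mM

Uncompetitive: Vmax,app = Vmax/α (and Km,app = Km/α) with α = 1 + [I]/Ki.
α = Vmax/Vmax,app = 143/49.1 = 2.912.
Ki = [I]/(α − 1) = 0.0704/1.912 = 0.0368 mM.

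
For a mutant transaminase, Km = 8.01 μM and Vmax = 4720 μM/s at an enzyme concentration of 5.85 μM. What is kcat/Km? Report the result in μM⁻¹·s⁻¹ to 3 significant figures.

101 μM⁻¹·s⁻¹

kcat = Vmax/[E]total = 4720/5.85 = 807 s⁻¹.
kcat/Km = 807/8.01 = 101 μM⁻¹·s⁻¹.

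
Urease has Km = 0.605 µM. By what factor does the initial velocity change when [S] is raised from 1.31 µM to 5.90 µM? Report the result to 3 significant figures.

1.33

Since Vmax cancels, v₂/v₁ = [S]₂(Km+[S]₁) / [S]₁(Km+[S]₂).
= 5.90×(0.605+1.31) / (1.31×(0.605+5.90)) = 11.30/8.522 = 1.33.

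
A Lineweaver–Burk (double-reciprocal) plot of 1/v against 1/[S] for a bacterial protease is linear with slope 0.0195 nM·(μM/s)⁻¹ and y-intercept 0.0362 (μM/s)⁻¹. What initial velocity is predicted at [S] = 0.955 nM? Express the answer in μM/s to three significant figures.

The y-intercept is 1/Vmax, so Vmax = 1/0.0362 = 27.6 μM/s.
The slope is Km/Vmax, so Km = 0.0195 × 27.6 = 0.539 nM.
Then v = 27.6 × 0.955/(0.539 + 0.955) = 17.7 μM/s.

17.7 μM/s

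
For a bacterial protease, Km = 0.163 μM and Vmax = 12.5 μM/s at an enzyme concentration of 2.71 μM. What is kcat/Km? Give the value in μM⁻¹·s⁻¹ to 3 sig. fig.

kcat = Vmax/[E]total = 12.5/2.71 = 4.61 s⁻¹.
kcat/Km = 4.61/0.163 = 28.3 μM⁻¹·s⁻¹.

28.3 μM⁻¹·s⁻¹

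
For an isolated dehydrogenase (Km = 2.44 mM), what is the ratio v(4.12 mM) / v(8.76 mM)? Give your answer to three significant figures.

0.803

The fractional saturations are [S]/(Km+[S]) = 8.76/11.20 = 0.7821 and 4.12/6.560 = 0.6280.
v₂/v₁ is just their ratio: 0.6280/0.7821 = 0.803.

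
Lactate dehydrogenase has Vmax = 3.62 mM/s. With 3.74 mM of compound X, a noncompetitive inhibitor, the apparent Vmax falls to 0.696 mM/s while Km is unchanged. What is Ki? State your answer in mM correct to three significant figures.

Noncompetitive: Vmax,app = Vmax/α with α = 1 + [I]/Ki.
α = Vmax/Vmax,app = 3.62/0.696 = 5.201.
Ki = [I]/(α − 1) = 3.74/4.201 = 0.890 mM.

0.890 mM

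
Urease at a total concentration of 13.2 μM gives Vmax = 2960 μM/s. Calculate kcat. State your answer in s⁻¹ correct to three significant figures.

kcat = Vmax/[E]total = 2960 μM/s / 13.2 μM = 224 s⁻¹.

224 s⁻¹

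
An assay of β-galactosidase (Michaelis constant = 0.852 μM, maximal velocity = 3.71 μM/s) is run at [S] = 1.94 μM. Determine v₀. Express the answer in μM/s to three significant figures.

2.58 μM/s

[S]/(Km+[S]) = 1.94/2.792 = 0.6948, the fractional saturation.
v = 0.6948 × Vmax = 0.6948 × 3.71 = 2.58 μM/s.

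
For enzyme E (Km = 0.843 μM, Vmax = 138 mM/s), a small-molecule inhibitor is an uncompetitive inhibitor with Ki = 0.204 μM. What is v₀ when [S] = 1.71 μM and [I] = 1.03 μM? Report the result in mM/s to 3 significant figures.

21.1 mM/s

With α = 1 + [I]/Ki = 1 + 1.03/0.204 = 6.049, the uncompetitive rate law is v = (Vmax/α)·[S] / (Km/α + [S]).
v = (138/6.049)×1.71 / (0.843/6.049 + 1.71) = 39.01/1.849 = 21.1 mM/s.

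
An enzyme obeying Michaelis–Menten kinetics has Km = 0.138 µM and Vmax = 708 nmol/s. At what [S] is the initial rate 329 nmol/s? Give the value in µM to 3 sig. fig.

0.120 µM

Rearranging v = Vmax[S]/(Km+[S]) gives [S] = Km·v/(Vmax − v).
[S] = 0.138 × 329 / (708 − 329) = 45.40/379.0 = 0.120 µM.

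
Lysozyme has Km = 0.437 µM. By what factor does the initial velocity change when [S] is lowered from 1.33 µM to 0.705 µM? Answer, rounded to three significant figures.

Since Vmax cancels, v₂/v₁ = [S]₂(Km+[S]₁) / [S]₁(Km+[S]₂).
= 0.705×(0.437+1.33) / (1.33×(0.437+0.705)) = 1.246/1.519 = 0.820.

0.820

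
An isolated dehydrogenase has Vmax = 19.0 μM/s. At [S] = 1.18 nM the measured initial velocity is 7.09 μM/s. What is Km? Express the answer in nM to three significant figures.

1.98 nM

v/Vmax = 7.09/19.0 = 0.3732 = [S]/(Km+[S]).
So Km + [S] = [S]/0.3732 = 3.162 nM, giving Km = 3.162 − 1.18 = 1.98 nM.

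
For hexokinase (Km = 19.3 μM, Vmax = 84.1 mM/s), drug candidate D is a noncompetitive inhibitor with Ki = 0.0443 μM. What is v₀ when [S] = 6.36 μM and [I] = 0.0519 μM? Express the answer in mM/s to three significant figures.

9.60 mM/s

α = 1 + [I]/Ki = 1 + 0.0519/0.0443 = 2.172.
For a noncompetitive inhibitor, Vmax is reduced to Vmax/α while Km is unchanged: Km,app = 19.3 μM, Vmax,app = 38.7 mM/s.
v = Vmax,app·[S]/(Km,app + [S]) = 38.7 × 6.36/(19.3 + 6.36) = 9.60 mM/s.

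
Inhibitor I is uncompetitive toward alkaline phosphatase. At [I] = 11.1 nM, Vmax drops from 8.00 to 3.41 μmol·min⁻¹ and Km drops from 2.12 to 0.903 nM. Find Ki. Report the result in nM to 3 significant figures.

Uncompetitive: Vmax,app = Vmax/α (and Km,app = Km/α) with α = 1 + [I]/Ki.
α = Vmax/Vmax,app = 8.00/3.41 = 2.346.
Since α = 1 + [I]/Ki, [I]/Ki = 2.346 − 1 = 1.346 and Ki = 11.1/1.346 = 8.25 nM.

8.25 nM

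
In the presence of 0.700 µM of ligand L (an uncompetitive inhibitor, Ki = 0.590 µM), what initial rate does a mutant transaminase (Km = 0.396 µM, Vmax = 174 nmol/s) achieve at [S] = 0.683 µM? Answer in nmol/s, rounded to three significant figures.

α = 1 + [I]/Ki = 1 + 0.700/0.590 = 2.186.
For an uncompetitive inhibitor, both parameters are divided by α, giving Vmax/α and Km/α: Km,app = 0.181 µM, Vmax,app = 79.6 nmol/s.
v = Vmax,app·[S]/(Km,app + [S]) = 79.6 × 0.683/(0.181 + 0.683) = 62.9 nmol/s.

62.9 nmol/s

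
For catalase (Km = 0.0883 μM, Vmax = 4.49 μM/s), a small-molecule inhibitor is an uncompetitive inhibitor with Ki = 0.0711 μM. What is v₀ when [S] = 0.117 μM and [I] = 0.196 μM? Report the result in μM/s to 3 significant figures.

0.995 μM/s

α = 1 + [I]/Ki = 1 + 0.196/0.0711 = 3.757.
For an uncompetitive inhibitor, both parameters are divided by α, giving Vmax/α and Km/α: Km,app = 0.0235 μM, Vmax,app = 1.20 μM/s.
v = Vmax,app·[S]/(Km,app + [S]) = 1.20 × 0.117/(0.0235 + 0.117) = 0.995 μM/s.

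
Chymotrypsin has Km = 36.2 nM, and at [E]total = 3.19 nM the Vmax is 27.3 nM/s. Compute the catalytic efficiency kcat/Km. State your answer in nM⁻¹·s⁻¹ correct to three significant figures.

0.236 nM⁻¹·s⁻¹

kcat = Vmax/[E]total = 27.3/3.19 = 8.56 s⁻¹.
kcat/Km = 8.56/36.2 = 0.236 nM⁻¹·s⁻¹.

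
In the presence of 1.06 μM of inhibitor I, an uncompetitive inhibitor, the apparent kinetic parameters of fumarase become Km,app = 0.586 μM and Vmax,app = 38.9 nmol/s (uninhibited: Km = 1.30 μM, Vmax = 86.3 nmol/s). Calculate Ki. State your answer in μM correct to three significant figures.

Uncompetitive: Vmax,app = Vmax/α (and Km,app = Km/α) with α = 1 + [I]/Ki.
α = Vmax/Vmax,app = 86.3/38.9 = 2.219.
Ki = [I]/(α − 1) = 1.06/1.219 = 0.870 μM.

0.870 μM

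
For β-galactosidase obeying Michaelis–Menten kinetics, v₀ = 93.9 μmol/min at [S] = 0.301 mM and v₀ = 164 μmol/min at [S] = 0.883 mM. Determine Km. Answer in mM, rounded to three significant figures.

0.555 mM

In reciprocal form, 1/v = (Km/Vmax)·(1/[S]) + 1/Vmax. The two points give (1/[S], 1/v) = (3.322, 0.01065) and (1.133, 0.006098).
Slope = (0.01065 − 0.006098)/(3.322 − 1.133) = 0.002079; intercept = 0.01065 − 0.002079×3.322 = 0.003743.
Vmax = 1/intercept = 267 μmol/min; Km = slope × Vmax = 0.002079 × 267 = 0.555 mM.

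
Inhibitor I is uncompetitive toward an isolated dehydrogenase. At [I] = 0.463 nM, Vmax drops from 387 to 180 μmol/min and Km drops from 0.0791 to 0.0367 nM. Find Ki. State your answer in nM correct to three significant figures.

Uncompetitive: Vmax,app = Vmax/α (and Km,app = Km/α) with α = 1 + [I]/Ki.
α = Vmax/Vmax,app = 387/180 = 2.150.
Since α = 1 + [I]/Ki, [I]/Ki = 2.150 − 1 = 1.150 and Ki = 0.463/1.150 = 0.403 nM.

0.403 nM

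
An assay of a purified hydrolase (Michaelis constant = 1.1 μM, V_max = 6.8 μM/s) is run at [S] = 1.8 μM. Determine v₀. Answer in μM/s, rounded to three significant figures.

[S]/(Km+[S]) = 1.8/2.900 = 0.6207, the fractional saturation.
v = 0.6207 × Vmax = 0.6207 × 6.8 = 4.22 μM/s.

4.22 μM/s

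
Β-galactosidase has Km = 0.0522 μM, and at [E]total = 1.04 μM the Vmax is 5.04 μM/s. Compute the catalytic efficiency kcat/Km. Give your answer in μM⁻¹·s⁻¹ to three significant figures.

92.8 μM⁻¹·s⁻¹

kcat = Vmax/[E]total = 5.04/1.04 = 4.85 s⁻¹.
kcat/Km = 4.85/0.0522 = 92.8 μM⁻¹·s⁻¹.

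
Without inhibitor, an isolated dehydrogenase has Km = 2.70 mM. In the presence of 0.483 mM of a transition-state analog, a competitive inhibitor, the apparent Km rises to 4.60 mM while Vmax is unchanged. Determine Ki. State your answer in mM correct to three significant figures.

0.686 mM

Competitive: Km,app = α·Km with α = 1 + [I]/Ki.
α = Km,app/Km = 4.60/2.70 = 1.704.
Since α = 1 + [I]/Ki, [I]/Ki = 1.704 − 1 = 0.7037 and Ki = 0.483/0.7037 = 0.686 mM.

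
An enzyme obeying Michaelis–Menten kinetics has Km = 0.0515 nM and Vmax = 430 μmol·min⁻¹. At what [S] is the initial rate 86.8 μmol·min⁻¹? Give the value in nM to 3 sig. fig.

The required fractional saturation is v/Vmax = 86.8/430 = 0.2019.
Then [S]/(Km+[S]) = 0.2019 ⇒ [S] = 0.0515 × 0.2019/(1 − 0.2019) = 0.0130 nM.

0.0130 nM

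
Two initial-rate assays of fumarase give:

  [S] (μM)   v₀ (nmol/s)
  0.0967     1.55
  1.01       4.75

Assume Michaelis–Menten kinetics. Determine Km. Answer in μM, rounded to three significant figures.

From v = Vmax[S]/(Km+[S]), each point gives Vmax = v(Km+[S])/[S].
Equating: 1.55(Km+0.0967)/0.0967 = 4.75(Km+1.01)/1.01.
16.03·Km + 1.55 = 4.703·Km + 4.75, so (16.03 − 4.703)·Km = 4.75 − 1.55.
Km = 3.200/11.33 = 0.283 μM; then Vmax = 1.55(0.283+0.0967)/0.0967 = 6.08 nmol/s.

0.283 μM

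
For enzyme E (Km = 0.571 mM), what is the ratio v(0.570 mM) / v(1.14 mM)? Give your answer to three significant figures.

Since Vmax cancels, v₂/v₁ = [S]₂(Km+[S]₁) / [S]₁(Km+[S]₂).
= 0.570×(0.571+1.14) / (1.14×(0.571+0.570)) = 0.9753/1.301 = 0.750.

0.750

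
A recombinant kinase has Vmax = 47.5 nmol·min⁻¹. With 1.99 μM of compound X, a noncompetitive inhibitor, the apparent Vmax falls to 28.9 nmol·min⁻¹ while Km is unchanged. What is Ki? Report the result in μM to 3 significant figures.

3.09 μM

Noncompetitive: Vmax,app = Vmax/α with α = 1 + [I]/Ki.
α = Vmax/Vmax,app = 47.5/28.9 = 1.644.
Ki = [I]/(α − 1) = 1.99/0.6436 = 3.09 μM.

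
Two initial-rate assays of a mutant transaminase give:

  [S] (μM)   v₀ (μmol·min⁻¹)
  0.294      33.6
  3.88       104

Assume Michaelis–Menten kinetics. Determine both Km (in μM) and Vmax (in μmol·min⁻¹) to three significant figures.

Km = 0.805 μM; Vmax = 126 μmol·min⁻¹

In reciprocal form, 1/v = (Km/Vmax)·(1/[S]) + 1/Vmax. The two points give (1/[S], 1/v) = (3.401, 0.02976) and (0.2577, 0.009615).
Slope = (0.02976 − 0.009615)/(3.401 − 0.2577) = 0.006409; intercept = 0.02976 − 0.006409×3.401 = 0.007964.
Vmax = 1/intercept = 126 μmol·min⁻¹; Km = slope × Vmax = 0.006409 × 126 = 0.805 μM.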